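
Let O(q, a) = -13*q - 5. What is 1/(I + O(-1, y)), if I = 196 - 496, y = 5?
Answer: -1/292 ≈ -0.0034247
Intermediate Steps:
I = -300
O(q, a) = -5 - 13*q
1/(I + O(-1, y)) = 1/(-300 + (-5 - 13*(-1))) = 1/(-300 + (-5 + 13)) = 1/(-300 + 8) = 1/(-292) = -1/292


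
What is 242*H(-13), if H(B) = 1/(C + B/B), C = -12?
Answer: -22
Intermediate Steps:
H(B) = -1/11 (H(B) = 1/(-12 + B/B) = 1/(-12 + 1) = 1/(-11) = -1/11)
242*H(-13) = 242*(-1/11) = -22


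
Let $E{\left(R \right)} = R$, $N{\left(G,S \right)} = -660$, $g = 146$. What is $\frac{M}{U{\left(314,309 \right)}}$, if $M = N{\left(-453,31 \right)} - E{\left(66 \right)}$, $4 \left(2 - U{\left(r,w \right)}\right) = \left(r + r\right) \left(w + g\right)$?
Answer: $\frac{242}{23811} \approx 0.010163$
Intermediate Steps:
$U{\left(r,w \right)} = 2 - \frac{r \left(146 + w\right)}{2}$ ($U{\left(r,w \right)} = 2 - \frac{\left(r + r\right) \left(w + 146\right)}{4} = 2 - \frac{2 r \left(146 + w\right)}{4} = 2 - \frac{r \left(146 + w\right)}{2}$)
$M = -726$ ($M = -660 - 66 = -726$)
$\frac{M}{U{\left(314,309 \right)}} = - \frac{726}{2 - 22922 - 157 \cdot 309} = - \frac{726}{2 - 22922 - 48513} = - \frac{726}{-71433} = \left(-726\right) \left(- \frac{1}{71433}\right) = \frac{242}{23811}$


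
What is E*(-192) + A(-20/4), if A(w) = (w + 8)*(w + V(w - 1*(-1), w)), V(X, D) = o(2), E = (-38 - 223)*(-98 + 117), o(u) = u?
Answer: 952119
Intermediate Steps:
E = -4959 (E = -261*19 = -4959)
V(X, D) = 2
A(w) = (2 + w)*(8 + w) (A(w) = (w + 8)*(w + 2) = (8 + w)*(2 + w) = (2 + w)*(8 + w))
E*(-192) + A(-20/4) = -4959*(-192) + (16 + (-20/4)**2 + 10*(-20/4)) = 952128 + (16 + (-20*1/4)**2 + 10*(-20*1/4)) = 952128 + (16 + (-5)**2 + 10*(-5)) = 952128 + (16 + 25 - 50) = 952128 - 9 = 952119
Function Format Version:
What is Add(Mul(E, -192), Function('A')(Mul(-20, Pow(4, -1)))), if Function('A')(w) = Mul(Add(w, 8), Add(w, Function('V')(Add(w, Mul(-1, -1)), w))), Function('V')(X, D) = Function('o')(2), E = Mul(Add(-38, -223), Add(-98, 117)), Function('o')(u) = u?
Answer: 952119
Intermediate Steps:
E = -4959 (E = Mul(-261, 19) = -4959)
Function('V')(X, D) = 2
Function('A')(w) = Mul(Add(2, w), Add(8, w)) (Function('A')(w) = Mul(Add(w, 8), Add(w, 2)) = Mul(Add(8, w), Add(2, w)) = Mul(Add(2, w), Add(8, w)))
Add(Mul(E, -192), Function('A')(Mul(-20, Pow(4, -1)))) = Add(Mul(-4959, -192), Add(16, Pow(Mul(-20, Pow(4, -1)), 2), Mul(10, Mul(-20, Pow(4, -1))))) = Add(952128, Add(16, Pow(Mul(-20, Rational(1, 4)), 2), Mul(10, Mul(-20, Rational(1, 4))))) = Add(952128, Add(16, Pow(-5, 2), Mul(10, -5))) = Add(952128, Add(16, 25, -50)) = Add(952128, -9) = 952119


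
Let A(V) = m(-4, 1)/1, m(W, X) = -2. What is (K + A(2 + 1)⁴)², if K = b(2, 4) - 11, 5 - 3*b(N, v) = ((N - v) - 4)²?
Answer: 256/9 ≈ 28.444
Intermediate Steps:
A(V) = -2 (A(V) = -2/1 = -2*1 = -2)
b(N, v) = 5/3 - (-4 + N - v)²/3 (b(N, v) = 5/3 - ((N - v) - 4)²/3 = 5/3 - (-4 + N - v)²/3)
K = -64/3 (K = (5/3 - (4 + 4 - 1*2)²/3) - 11 = (5/3 - (4 + 4 - 2)²/3) - 11 = (5/3 - ⅓*6²) - 11 = (5/3 - ⅓*36) - 11 = (5/3 - 12) - 11 = -31/3 - 11 = -64/3 ≈ -21.333)
(K + A(2 + 1)⁴)² = (-64/3 + (-2)⁴)² = (-64/3 + 16)² = (-16/3)² = 256/9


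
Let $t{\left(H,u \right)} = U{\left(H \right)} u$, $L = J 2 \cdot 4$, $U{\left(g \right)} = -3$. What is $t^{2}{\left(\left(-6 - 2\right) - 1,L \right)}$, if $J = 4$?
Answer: $9216$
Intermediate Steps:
$L = 32$ ($L = 4 \cdot 2 \cdot 4 = 8 \cdot 4 = 32$)
$t{\left(H,u \right)} = - 3 u$
$t^{2}{\left(\left(-6 - 2\right) - 1,L \right)} = \left(\left(-3\right) 32\right)^{2} = \left(-96\right)^{2} = 9216$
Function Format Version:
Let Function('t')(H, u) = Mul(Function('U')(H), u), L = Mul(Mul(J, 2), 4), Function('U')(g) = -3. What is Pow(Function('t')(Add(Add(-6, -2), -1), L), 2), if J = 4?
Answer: 9216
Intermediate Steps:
L = 32 (L = Mul(Mul(4, 2), 4) = Mul(8, 4) = 32)
Function('t')(H, u) = Mul(-3, u)
Pow(Function('t')(Add(Add(-6, -2), -1), L), 2) = Pow(Mul(-3, 32), 2) = Pow(-96, 2) = 9216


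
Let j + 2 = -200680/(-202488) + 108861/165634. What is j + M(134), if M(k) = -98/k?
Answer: -304211530555/280888265658 ≈ -1.0830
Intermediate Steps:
j = -1474414687/4192362174 (j = -2 + (-200680/(-202488) + 108861/165634) = -2 + (-200680*(-1/202488) + 108861*(1/165634)) = -2 + (25085/25311 + 108861/165634) = -2 + 6910309661/4192362174 = -1474414687/4192362174 ≈ -0.35169)
j + M(134) = -1474414687/4192362174 - 98/134 = -1474414687/4192362174 - 98*1/134 = -1474414687/4192362174 - 49/67 = -304211530555/280888265658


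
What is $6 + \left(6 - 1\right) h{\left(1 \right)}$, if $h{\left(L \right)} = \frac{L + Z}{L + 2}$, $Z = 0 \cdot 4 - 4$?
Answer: $1$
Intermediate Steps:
$Z = -4$ ($Z = 0 - 4 = -4$)
$h{\left(L \right)} = \frac{-4 + L}{2 + L}$ ($h{\left(L \right)} = \frac{L - 4}{L + 2} = \frac{-4 + L}{2 + L}$)
$6 + \left(6 - 1\right) h{\left(1 \right)} = 6 + \left(6 - 1\right) \frac{-4 + 1}{2 + 1} = 6 + \left(6 - 1\right) \frac{1}{3} \left(-3\right) = 6 + 5 \cdot \frac{1}{3} \left(-3\right) = 6 + 5 \left(-1\right) = 6 - 5 = 1$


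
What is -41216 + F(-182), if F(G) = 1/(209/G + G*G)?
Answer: -248464844362/6028359 ≈ -41216.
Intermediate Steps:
F(G) = 1/(G² + 209/G) (F(G) = 1/(209/G + G²) = 1/(G² + 209/G))
-41216 + F(-182) = -41216 - 182/(209 + (-182)³) = -41216 - 182/(209 - 6028568) = -41216 - 182/(-6028359) = -41216 - 182*(-1/6028359) = -41216 + 182/6028359 = -248464844362/6028359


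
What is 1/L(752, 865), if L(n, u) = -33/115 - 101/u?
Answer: -19895/8032 ≈ -2.4770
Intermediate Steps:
L(n, u) = -33/115 - 101/u (L(n, u) = -33*1/115 - 101/u = -33/115 - 101/u)
1/L(752, 865) = 1/(-33/115 - 101/865) = 1/(-8032/19895) = -19895/8032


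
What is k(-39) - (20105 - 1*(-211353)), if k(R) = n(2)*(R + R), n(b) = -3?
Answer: -231224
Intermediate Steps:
k(R) = -6*R (k(R) = -3*(R + R) = -6*R)
k(-39) - (20105 - 1*(-211353)) = -6*(-39) - (20105 - 1*(-211353)) = 234 - (20105 + 211353) = 234 - 1*231458 = 234 - 231458 = -231224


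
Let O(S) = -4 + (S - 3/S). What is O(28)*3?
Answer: 2007/28 ≈ 71.679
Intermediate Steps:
O(S) = -4 + S - 3/S
O(28)*3 = (-4 + 28 - 3/28)*3 = (669/28)*3 = 2007/28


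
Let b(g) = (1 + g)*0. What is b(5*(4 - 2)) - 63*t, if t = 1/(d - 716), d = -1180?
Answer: 21/632 ≈ 0.033228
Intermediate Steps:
t = -1/1896 (t = 1/(-1180 - 716) = 1/(-1896) = -1/1896 ≈ -0.00052743)
b(g) = 0
b(5*(4 - 2)) - 63*t = 0 - 63*(-1/1896) = 0 + 21/632 = 21/632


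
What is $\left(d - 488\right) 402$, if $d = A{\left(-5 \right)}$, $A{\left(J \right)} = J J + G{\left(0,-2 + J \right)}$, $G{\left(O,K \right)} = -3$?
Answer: $-187332$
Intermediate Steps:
$A{\left(J \right)} = -3 + J^{2}$ ($A{\left(J \right)} = J J - 3 = J^{2} - 3 = -3 + J^{2}$)
$d = 22$ ($d = -3 + \left(-5\right)^{2} = -3 + 25 = 22$)
$\left(d - 488\right) 402 = \left(22 - 488\right) 402 = \left(-466\right) 402 = -187332$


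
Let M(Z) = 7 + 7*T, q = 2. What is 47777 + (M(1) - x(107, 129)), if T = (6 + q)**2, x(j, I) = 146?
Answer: 48086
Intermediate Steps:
T = 64 (T = (6 + 2)**2 = 8**2 = 64)
M(Z) = 455 (M(Z) = 7 + 7*64 = 7 + 448 = 455)
47777 + (M(1) - x(107, 129)) = 47777 + (455 - 1*146) = 47777 + (455 - 146) = 47777 + 309 = 48086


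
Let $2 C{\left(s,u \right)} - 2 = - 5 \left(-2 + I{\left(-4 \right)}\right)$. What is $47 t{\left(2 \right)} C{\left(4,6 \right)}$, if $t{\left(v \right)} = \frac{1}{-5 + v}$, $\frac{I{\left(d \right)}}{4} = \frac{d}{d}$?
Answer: $\frac{188}{3} \approx 62.667$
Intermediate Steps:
$I{\left(d \right)} = 4$ ($I{\left(d \right)} = 4 \frac{d}{d} = 4 \cdot 1 = 4$)
$C{\left(s,u \right)} = -4$ ($C{\left(s,u \right)} = 1 + \frac{\left(-5\right) \left(-2 + 4\right)}{2} = 1 + \frac{\left(-5\right) 2}{2} = 1 + \frac{1}{2} \left(-10\right) = 1 - 5 = -4$)
$47 t{\left(2 \right)} C{\left(4,6 \right)} = \frac{47}{-5 + 2} \left(-4\right) = \frac{47}{-3} \left(-4\right) = 47 \left(- \frac{1}{3}\right) \left(-4\right) = \left(- \frac{47}{3}\right) \left(-4\right) = \frac{188}{3}$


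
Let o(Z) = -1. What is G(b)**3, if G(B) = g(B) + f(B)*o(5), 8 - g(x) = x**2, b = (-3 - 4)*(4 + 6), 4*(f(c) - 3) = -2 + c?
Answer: -116000074133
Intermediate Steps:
f(c) = 5/2 + c/4 (f(c) = 3 + (-2 + c)/4 = 3 + (-1/2 + c/4) = 5/2 + c/4)
b = -70 (b = -7*10 = -70)
g(x) = 8 - x**2
G(B) = 11/2 - B**2 - B/4 (G(B) = (8 - B**2) + (5/2 + B/4)*(-1) = (8 - B**2) + (-5/2 - B/4) = 11/2 - B**2 - B/4)
G(b)**3 = (11/2 - 1*(-70)**2 - 1/4*(-70))**3 = (11/2 - 1*4900 + 35/2)**3 = (11/2 - 4900 + 35/2)**3 = (-4877)**3 = -116000074133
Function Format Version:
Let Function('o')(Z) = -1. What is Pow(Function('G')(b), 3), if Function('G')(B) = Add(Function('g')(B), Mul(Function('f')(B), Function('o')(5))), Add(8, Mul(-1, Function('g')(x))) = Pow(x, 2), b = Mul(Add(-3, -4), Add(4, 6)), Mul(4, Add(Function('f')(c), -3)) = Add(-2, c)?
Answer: -116000074133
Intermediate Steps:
Function('f')(c) = Add(Rational(5, 2), Mul(Rational(1, 4), c)) (Function('f')(c) = Add(3, Mul(Rational(1, 4), Add(-2, c))) = Add(3, Add(Rational(-1, 2), Mul(Rational(1, 4), c))) = Add(Rational(5, 2), Mul(Rational(1, 4), c)))
b = -70 (b = Mul(-7, 10) = -70)
Function('g')(x) = Add(8, Mul(-1, Pow(x, 2)))
Function('G')(B) = Add(Rational(11, 2), Mul(-1, Pow(B, 2)), Mul(Rational(-1, 4), B)) (Function('G')(B) = Add(Add(8, Mul(-1, Pow(B, 2))), Mul(Add(Rational(5, 2), Mul(Rational(1, 4), B)), -1)) = Add(Add(8, Mul(-1, Pow(B, 2))), Add(Rational(-5, 2), Mul(Rational(-1, 4), B))) = Add(Rational(11, 2), Mul(-1, Pow(B, 2)), Mul(Rational(-1, 4), B)))
Pow(Function('G')(b), 3) = Pow(Add(Rational(11, 2), Mul(-1, Pow(-70, 2)), Mul(Rational(-1, 4), -70)), 3) = Pow(Add(Rational(11, 2), Mul(-1, 4900), Rational(35, 2)), 3) = Pow(Add(Rational(11, 2), -4900, Rational(35, 2)), 3) = Pow(-4877, 3) = -116000074133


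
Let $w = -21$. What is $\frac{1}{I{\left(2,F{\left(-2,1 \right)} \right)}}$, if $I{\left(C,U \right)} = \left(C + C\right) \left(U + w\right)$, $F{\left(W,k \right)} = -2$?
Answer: $- \frac{1}{92} \approx -0.01087$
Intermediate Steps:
$I{\left(C,U \right)} = 2 C \left(-21 + U\right)$ ($I{\left(C,U \right)} = \left(C + C\right) \left(U - 21\right) = 2 C \left(-21 + U\right)$)
$\frac{1}{I{\left(2,F{\left(-2,1 \right)} \right)}} = \frac{1}{2 \cdot 2 \left(-21 - 2\right)} = \frac{1}{2 \cdot 2 \left(-23\right)} = \frac{1}{-92} = - \frac{1}{92}$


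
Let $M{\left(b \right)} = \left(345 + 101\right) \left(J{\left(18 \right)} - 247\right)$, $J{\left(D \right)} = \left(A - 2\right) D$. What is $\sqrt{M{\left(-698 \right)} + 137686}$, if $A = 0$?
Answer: $2 \sqrt{2867} \approx 107.09$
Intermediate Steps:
$J{\left(D \right)} = - 2 D$ ($J{\left(D \right)} = \left(0 - 2\right) D = - 2 D$)
$M{\left(b \right)} = -126218$ ($M{\left(b \right)} = \left(345 + 101\right) \left(\left(-2\right) 18 - 247\right) = 446 \left(-36 - 247\right) = 446 \left(-283\right) = -126218$)
$\sqrt{M{\left(-698 \right)} + 137686} = \sqrt{-126218 + 137686} = \sqrt{11468} = 2 \sqrt{2867}$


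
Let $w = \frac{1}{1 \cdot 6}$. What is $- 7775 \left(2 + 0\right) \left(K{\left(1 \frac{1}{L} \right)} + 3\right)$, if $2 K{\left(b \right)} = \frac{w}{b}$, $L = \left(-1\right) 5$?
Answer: $- \frac{241025}{6} \approx -40171.0$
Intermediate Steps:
$L = -5$
$w = \frac{1}{6} \approx 0.16667$
$K{\left(b \right)} = \frac{1}{12 b}$ ($K{\left(b \right)} = \frac{\frac{1}{6} \frac{1}{b}}{2} = \frac{1}{12 b}$)
$- 7775 \left(2 + 0\right) \left(K{\left(1 \frac{1}{L} \right)} + 3\right) = - 7775 \left(2 + 0\right) \left(\frac{1}{12 \cdot 1 \frac{1}{-5}} + 3\right) = - 7775 \cdot 2 \left(\frac{1}{12 \cdot 1 \left(- \frac{1}{5}\right)} + 3\right) = - 7775 \cdot 2 \left(\frac{1}{12 \left(- \frac{1}{5}\right)} + 3\right) = - 7775 \cdot 2 \left(\frac{1}{12} \left(-5\right) + 3\right) = - 7775 \cdot 2 \left(- \frac{5}{12} + 3\right) = - 7775 \cdot 2 \cdot \frac{31}{12} = \left(-7775\right) \frac{31}{6} = - \frac{241025}{6}$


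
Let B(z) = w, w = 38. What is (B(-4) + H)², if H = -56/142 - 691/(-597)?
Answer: 2699616588601/1796657769 ≈ 1502.6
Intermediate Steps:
H = 32345/42387 (H = -56*1/142 - 691*(-1/597) = -28/71 + 691/597 = 32345/42387 ≈ 0.76309)
B(z) = 38
(B(-4) + H)² = (38 + 32345/42387)² = (1643051/42387)² = 2699616588601/1796657769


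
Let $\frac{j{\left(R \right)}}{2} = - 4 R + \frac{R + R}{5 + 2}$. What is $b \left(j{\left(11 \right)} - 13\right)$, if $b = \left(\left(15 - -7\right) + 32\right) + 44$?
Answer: $-9282$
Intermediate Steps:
$j{\left(R \right)} = - \frac{52 R}{7}$ ($j{\left(R \right)} = 2 \left(- 4 R + \frac{R + R}{5 + 2}\right) = 2 \left(- 4 R + \frac{2 R}{7}\right) = 2 \left(- \frac{26 R}{7}\right) = - \frac{52 R}{7}$)
$b = 98$ ($b = \left(\left(15 + 7\right) + 32\right) + 44 = \left(22 + 32\right) + 44 = 54 + 44 = 98$)
$b \left(j{\left(11 \right)} - 13\right) = 98 \left(\left(- \frac{52}{7}\right) 11 - 13\right) = 98 \left(- \frac{572}{7} - 13\right) = 98 \left(- \frac{663}{7}\right) = -9282$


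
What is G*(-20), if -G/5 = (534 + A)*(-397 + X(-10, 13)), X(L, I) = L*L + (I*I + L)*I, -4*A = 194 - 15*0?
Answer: 85933500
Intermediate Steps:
A = -97/2 (A = -(194 - 15*0)/4 = -(194 + 0)/4 = -¼*194 = -97/2 ≈ -48.500)
X(L, I) = L² + I*(L + I²) (X(L, I) = L² + (I² + L)*I = L² + (L + I²)*I = L² + I*(L + I²))
G = -4296675 (G = -5*(534 - 97/2)*(-397 + (13³ + (-10)² + 13*(-10))) = -4855*(-397 + (2197 + 100 - 130))/2 = -4855*(-397 + 2167)/2 = -4855*1770/2 = -5*859335 = -4296675)
G*(-20) = -4296675*(-20) = 85933500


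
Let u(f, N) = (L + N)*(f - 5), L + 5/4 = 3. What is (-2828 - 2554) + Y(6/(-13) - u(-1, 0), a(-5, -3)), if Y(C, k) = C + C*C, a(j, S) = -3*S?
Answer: -3563325/676 ≈ -5271.2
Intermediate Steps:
L = 7/4 (L = -5/4 + 3 = 7/4 ≈ 1.7500)
u(f, N) = (-5 + f)*(7/4 + N) (u(f, N) = (7/4 + N)*(f - 5) = (7/4 + N)*(-5 + f) = (-5 + f)*(7/4 + N))
Y(C, k) = C + C²
(-2828 - 2554) + Y(6/(-13) - u(-1, 0), a(-5, -3)) = (-2828 - 2554) + (6/(-13) - (-35/4 - 5*0 + (7/4)*(-1) + 0*(-1)))*(1 + (6/(-13) - (-35/4 - 5*0 + (7/4)*(-1) + 0*(-1)))) = -5382 + (6*(-1/13) - (-35/4 + 0 - 7/4 + 0))*(1 + (6*(-1/13) - (-35/4 + 0 - 7/4 + 0))) = -5382 + (-6/13 - 1*(-21/2))*(1 + (-6/13 - 1*(-21/2))) = -5382 + (-6/13 + 21/2)*(1 + (-6/13 + 21/2)) = -5382 + 261*(1 + 261/26)/26 = -5382 + (261/26)*(287/26) = -5382 + 74907/676 = -3563325/676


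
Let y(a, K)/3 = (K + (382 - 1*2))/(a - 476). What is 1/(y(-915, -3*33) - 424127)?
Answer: -1391/589961500 ≈ -2.3578e-6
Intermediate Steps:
y(a, K) = 3*(380 + K)/(-476 + a) (y(a, K) = 3*((K + (382 - 1*2))/(a - 476)) = 3*((K + (382 - 2))/(-476 + a)) = 3*((K + 380)/(-476 + a)) = 3*((380 + K)/(-476 + a)) = 3*(380 + K)/(-476 + a))
1/(y(-915, -3*33) - 424127) = 1/(3*(380 - 3*33)/(-476 - 915) - 424127) = 1/(3*(380 - 99)/(-1391) - 424127) = 1/(3*(-1/1391)*281 - 424127) = 1/(-843/1391 - 424127) = 1/(-589961500/1391) = -1391/589961500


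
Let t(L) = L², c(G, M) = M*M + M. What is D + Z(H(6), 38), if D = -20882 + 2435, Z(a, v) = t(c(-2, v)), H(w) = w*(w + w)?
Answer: 2177877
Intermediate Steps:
c(G, M) = M + M² (c(G, M) = M² + M = M + M²)
H(w) = 2*w² (H(w) = w*(2*w) = 2*w²)
Z(a, v) = v²*(1 + v)² (Z(a, v) = (v*(1 + v))² = v²*(1 + v)²)
D = -18447
D + Z(H(6), 38) = -18447 + 38²*(1 + 38)² = -18447 + 1444*39² = -18447 + 1444*1521 = -18447 + 2196324 = 2177877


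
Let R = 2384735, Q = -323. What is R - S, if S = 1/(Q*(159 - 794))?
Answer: 489121072174/205105 ≈ 2.3847e+6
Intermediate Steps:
S = 1/205105 (S = 1/(-323*(159 - 794)) = 1/(-323*(-635)) = 1/205105 ≈ 4.8756e-6)
R - S = 2384735 - 1*1/205105 = 2384735 - 1/205105 = 489121072174/205105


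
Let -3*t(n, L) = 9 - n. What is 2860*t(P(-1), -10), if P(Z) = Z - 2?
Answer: -11440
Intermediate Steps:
P(Z) = -2 + Z
t(n, L) = -3 + n/3 (t(n, L) = -(9 - n)/3 = -3 + n/3)
2860*t(P(-1), -10) = 2860*(-3 + (-2 - 1)/3) = 2860*(-3 + (1/3)*(-3)) = 2860*(-3 - 1) = 2860*(-4) = -11440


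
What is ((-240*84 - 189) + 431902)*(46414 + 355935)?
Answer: 165587937997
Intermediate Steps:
((-240*84 - 189) + 431902)*(46414 + 355935) = ((-20160 - 189) + 431902)*402349 = (-20349 + 431902)*402349 = 411553*402349 = 165587937997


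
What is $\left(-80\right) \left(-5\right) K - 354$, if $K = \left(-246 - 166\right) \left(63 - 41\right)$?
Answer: $-3625954$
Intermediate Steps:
$K = -9064$ ($K = \left(-412\right) 22 = -9064$)
$\left(-80\right) \left(-5\right) K - 354 = \left(-80\right) \left(-5\right) \left(-9064\right) - 354 = 400 \left(-9064\right) - 354 = -3625600 - 354 = -3625954$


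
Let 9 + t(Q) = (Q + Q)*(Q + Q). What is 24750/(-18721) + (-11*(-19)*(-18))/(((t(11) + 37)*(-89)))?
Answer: -528689799/426539264 ≈ -1.2395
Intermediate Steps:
t(Q) = -9 + 4*Q² (t(Q) = -9 + (Q + Q)*(Q + Q) = -9 + (2*Q)*(2*Q) = -9 + 4*Q²)
24750/(-18721) + (-11*(-19)*(-18))/(((t(11) + 37)*(-89))) = 24750/(-18721) + (-11*(-19)*(-18))/((((-9 + 4*11²) + 37)*(-89))) = 24750*(-1/18721) + (209*(-18))/((((-9 + 4*121) + 37)*(-89))) = -24750/18721 - 3762*(-1/(89*((-9 + 484) + 37))) = -24750/18721 - 3762*(-1/(89*(475 + 37))) = -24750/18721 - 3762/(512*(-89)) = -24750/18721 - 3762/(-45568) = -24750/18721 - 3762*(-1/45568) = -24750/18721 + 1881/22784 = -528689799/426539264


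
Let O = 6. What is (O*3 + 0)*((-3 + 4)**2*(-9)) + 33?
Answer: -129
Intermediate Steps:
(O*3 + 0)*((-3 + 4)**2*(-9)) + 33 = (6*3 + 0)*((-3 + 4)**2*(-9)) + 33 = (18 + 0)*(1**2*(-9)) + 33 = 18*(1*(-9)) + 33 = 18*(-9) + 33 = -162 + 33 = -129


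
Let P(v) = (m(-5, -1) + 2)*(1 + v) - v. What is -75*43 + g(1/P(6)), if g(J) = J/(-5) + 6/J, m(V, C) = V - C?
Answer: -334499/100 ≈ -3345.0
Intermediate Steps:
P(v) = -2 - 3*v (P(v) = ((-5 - 1*(-1)) + 2)*(1 + v) - v = ((-5 + 1) + 2)*(1 + v) - v = (-4 + 2)*(1 + v) - v = -2*(1 + v) - v = (-2 - 2*v) - v = -2 - 3*v)
g(J) = 6/J - J/5 (g(J) = J*(-⅕) + 6/J = -J/5 + 6/J = 6/J - J/5)
-75*43 + g(1/P(6)) = -75*43 + (6/((1/(-2 - 3*6))) - 1/(5*(-2 - 3*6))) = -3225 + (6/((1/(-2 - 18))) - 1/(5*(-2 - 18))) = -3225 + (6/((1/(-20))) - 1/(5*(-20))) = -3225 + (6/((1*(-1/20))) - (-1)/(5*20)) = -3225 + (6/(-1/20) - ⅕*(-1/20)) = -3225 + (6*(-20) + 1/100) = -3225 + (-120 + 1/100) = -3225 - 11999/100 = -334499/100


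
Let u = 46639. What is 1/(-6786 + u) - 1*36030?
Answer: -1435903589/39853 ≈ -36030.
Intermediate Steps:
1/(-6786 + u) - 1*36030 = 1/(-6786 + 46639) - 1*36030 = 1/39853 - 36030 = -1435903589/39853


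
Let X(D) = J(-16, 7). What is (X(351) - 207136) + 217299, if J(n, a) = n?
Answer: 10147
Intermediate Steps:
X(D) = -16
(X(351) - 207136) + 217299 = (-16 - 207136) + 217299 = -207152 + 217299 = 10147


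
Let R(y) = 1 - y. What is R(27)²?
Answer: 676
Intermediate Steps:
R(27)² = (1 - 1*27)² = (1 - 27)² = (-26)² = 676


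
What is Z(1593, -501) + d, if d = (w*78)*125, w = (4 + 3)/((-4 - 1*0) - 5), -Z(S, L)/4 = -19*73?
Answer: -6106/3 ≈ -2035.3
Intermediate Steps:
Z(S, L) = 5548 (Z(S, L) = -(-76)*73 = -4*(-1387) = 5548)
w = -7/9 (w = 7/((-4 + 0) - 5) = 7/(-4 - 5) = 7/(-9) = -1/9*7 = -7/9 ≈ -0.77778)
d = -22750/3 (d = -7/9*78*125 = -182/3*125 = -22750/3 ≈ -7583.3)
Z(1593, -501) + d = 5548 - 22750/3 = -6106/3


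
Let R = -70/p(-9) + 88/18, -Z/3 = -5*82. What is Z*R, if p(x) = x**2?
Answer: 133660/27 ≈ 4950.4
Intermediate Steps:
Z = 1230 (Z = -(-15)*82 = -3*(-410) = 1230)
R = 326/81 (R = -70/((-9)**2) + 88/18 = -70/81 + 88*(1/18) = -70*1/81 + 44/9 = -70/81 + 44/9 = 326/81 ≈ 4.0247)
Z*R = 1230*(326/81) = 133660/27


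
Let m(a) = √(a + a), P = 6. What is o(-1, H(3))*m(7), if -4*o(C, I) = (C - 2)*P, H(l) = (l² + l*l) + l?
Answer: 9*√14/2 ≈ 16.837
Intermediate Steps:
m(a) = √2*√a (m(a) = √(2*a) = √2*√a)
H(l) = l + 2*l² (H(l) = (l² + l²) + l = 2*l² + l = l + 2*l²)
o(C, I) = 3 - 3*C/2 (o(C, I) = -(C - 2)*6/4 = -(-2 + C)*6/4 = -(-12 + 6*C)/4 = 3 - 3*C/2)
o(-1, H(3))*m(7) = (3 - 3/2*(-1))*(√2*√7) = (3 + 3/2)*√14 = 9*√14/2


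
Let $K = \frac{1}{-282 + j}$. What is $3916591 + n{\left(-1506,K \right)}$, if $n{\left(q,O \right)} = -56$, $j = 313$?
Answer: $3916535$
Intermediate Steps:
$K = \frac{1}{31}$ ($K = \frac{1}{-282 + 313} = \frac{1}{31} \approx 0.032258$)
$3916591 + n{\left(-1506,K \right)} = 3916591 - 56 = 3916535$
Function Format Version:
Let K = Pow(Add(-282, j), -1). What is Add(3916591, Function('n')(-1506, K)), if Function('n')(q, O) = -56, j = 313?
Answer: 3916535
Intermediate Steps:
K = Rational(1, 31) (K = Pow(Add(-282, 313), -1) = Pow(31, -1) = Rational(1, 31) ≈ 0.032258)
Add(3916591, Function('n')(-1506, K)) = Add(3916591, -56) = 3916535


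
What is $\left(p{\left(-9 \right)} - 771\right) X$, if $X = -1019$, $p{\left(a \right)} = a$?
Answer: $794820$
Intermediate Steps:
$\left(p{\left(-9 \right)} - 771\right) X = \left(-9 - 771\right) \left(-1019\right) = \left(-780\right) \left(-1019\right) = 794820$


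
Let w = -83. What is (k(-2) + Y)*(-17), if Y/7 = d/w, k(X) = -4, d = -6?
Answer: 4930/83 ≈ 59.398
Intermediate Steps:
Y = 42/83 (Y = 7*(-6/(-83)) = 7*(-6*(-1/83)) = 7*(6/83) = 42/83 ≈ 0.50602)
(k(-2) + Y)*(-17) = (-4 + 42/83)*(-17) = -290/83*(-17) = 4930/83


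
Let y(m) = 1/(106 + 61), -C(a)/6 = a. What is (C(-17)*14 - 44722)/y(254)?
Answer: -7230098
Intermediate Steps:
C(a) = -6*a
y(m) = 1/167
(C(-17)*14 - 44722)/y(254) = (-6*(-17)*14 - 44722)/(1/167) = (102*14 - 44722)*167 = (1428 - 44722)*167 = -43294*167 = -7230098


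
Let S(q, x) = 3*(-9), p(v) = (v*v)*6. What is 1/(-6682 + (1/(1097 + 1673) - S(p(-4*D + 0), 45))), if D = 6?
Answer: -2770/18434349 ≈ -0.00015026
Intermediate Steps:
p(v) = 6*v² (p(v) = v²*6 = 6*v²)
S(q, x) = -27
1/(-6682 + (1/(1097 + 1673) - S(p(-4*D + 0), 45))) = 1/(-6682 + (1/(1097 + 1673) - 1*(-27))) = 1/(-6682 + (1/2770 + 27)) = 1/(-6682 + 74791/2770) = 1/(-18434349/2770) = -2770/18434349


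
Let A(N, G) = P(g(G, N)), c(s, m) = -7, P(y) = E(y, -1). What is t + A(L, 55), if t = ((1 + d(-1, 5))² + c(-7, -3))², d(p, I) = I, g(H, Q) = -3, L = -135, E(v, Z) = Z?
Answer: 840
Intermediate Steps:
P(y) = -1
t = 841 (t = ((1 + 5)² - 7)² = (6² - 7)² = (36 - 7)² = 29² = 841)
A(N, G) = -1
t + A(L, 55) = 841 - 1 = 840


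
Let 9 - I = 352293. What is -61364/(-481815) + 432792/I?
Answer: -15575676842/14144642955 ≈ -1.1012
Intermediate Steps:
I = -352284 (I = 9 - 1*352293 = 9 - 352293 = -352284)
-61364/(-481815) + 432792/I = -61364/(-481815) + 432792/(-352284) = -61364*(-1/481815) + 432792*(-1/352284) = 61364/481815 - 36066/29357 = -15575676842/14144642955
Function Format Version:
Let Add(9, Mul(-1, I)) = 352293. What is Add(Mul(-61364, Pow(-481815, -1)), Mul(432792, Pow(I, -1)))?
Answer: Rational(-15575676842, 14144642955) ≈ -1.1012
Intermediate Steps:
I = -352284 (I = Add(9, Mul(-1, 352293)) = Add(9, -352293) = -352284)
Add(Mul(-61364, Pow(-481815, -1)), Mul(432792, Pow(I, -1))) = Add(Mul(-61364, Pow(-481815, -1)), Mul(432792, Pow(-352284, -1))) = Add(Mul(-61364, Rational(-1, 481815)), Mul(432792, Rational(-1, 352284))) = Add(Rational(61364, 481815), Rational(-36066, 29357)) = Rational(-15575676842, 14144642955)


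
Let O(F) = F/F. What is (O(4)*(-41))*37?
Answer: -1517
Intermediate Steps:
O(F) = 1
(O(4)*(-41))*37 = (1*(-41))*37 = -41*37 = -1517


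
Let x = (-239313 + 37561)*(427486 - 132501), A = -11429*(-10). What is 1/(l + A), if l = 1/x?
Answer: 59513813720/6801833770058799 ≈ 8.7497e-6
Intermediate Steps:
A = 114290
x = -59513813720 (x = -201752*294985 = -59513813720)
l = -1/59513813720 (l = 1/(-59513813720) = -1/59513813720 ≈ -1.6803e-11)
1/(l + A) = 1/(-1/59513813720 + 114290) = 1/(6801833770058799/59513813720) = 59513813720/6801833770058799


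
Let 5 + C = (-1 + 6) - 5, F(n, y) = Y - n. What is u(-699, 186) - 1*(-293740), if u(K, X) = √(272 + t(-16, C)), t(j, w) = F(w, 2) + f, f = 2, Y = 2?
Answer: 293740 + √281 ≈ 2.9376e+5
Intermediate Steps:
F(n, y) = 2 - n
C = -5 (C = -5 + ((-1 + 6) - 5) = -5 + (5 - 5) = -5 + 0 = -5)
t(j, w) = 4 - w (t(j, w) = (2 - w) + 2 = 4 - w)
u(K, X) = √281 (u(K, X) = √(272 + (4 - 1*(-5))) = √(272 + (4 + 5)) = √(272 + 9) = √281)
u(-699, 186) - 1*(-293740) = √281 - 1*(-293740) = √281 + 293740 = 293740 + √281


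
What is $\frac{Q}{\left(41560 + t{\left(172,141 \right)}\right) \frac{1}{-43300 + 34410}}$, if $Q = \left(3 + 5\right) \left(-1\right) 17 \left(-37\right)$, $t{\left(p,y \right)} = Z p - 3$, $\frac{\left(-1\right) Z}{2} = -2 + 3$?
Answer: $- \frac{44734480}{41213} \approx -1085.4$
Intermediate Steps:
$Z = -2$ ($Z = - 2 \left(-2 + 3\right) = \left(-2\right) 1 = -2$)
$t{\left(p,y \right)} = -3 - 2 p$ ($t{\left(p,y \right)} = - 2 p - 3 = -3 - 2 p$)
$Q = 5032$ ($Q = 8 \left(-1\right) 17 \left(-37\right) = \left(-8\right) 17 \left(-37\right) = \left(-136\right) \left(-37\right) = 5032$)
$\frac{Q}{\left(41560 + t{\left(172,141 \right)}\right) \frac{1}{-43300 + 34410}} = \frac{5032}{\left(41560 - 347\right) \frac{1}{-43300 + 34410}} = \frac{5032}{\left(41560 - 347\right) \frac{1}{-8890}} = \frac{5032}{\left(41560 - 347\right) \left(- \frac{1}{8890}\right)} = \frac{5032}{41213 \left(- \frac{1}{8890}\right)} = \frac{5032}{- \frac{41213}{8890}} = 5032 \left(- \frac{8890}{41213}\right) = - \frac{44734480}{41213}$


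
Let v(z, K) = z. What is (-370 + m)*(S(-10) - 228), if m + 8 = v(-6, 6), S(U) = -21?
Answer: 95616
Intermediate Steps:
m = -14 (m = -8 - 6 = -14)
(-370 + m)*(S(-10) - 228) = (-370 - 14)*(-21 - 228) = -384*(-249) = 95616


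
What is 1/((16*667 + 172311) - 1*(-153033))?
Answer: 1/336016 ≈ 2.9760e-6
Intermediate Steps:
1/((16*667 + 172311) - 1*(-153033)) = 1/((10672 + 172311) + 153033) = 1/(182983 + 153033) = 1/336016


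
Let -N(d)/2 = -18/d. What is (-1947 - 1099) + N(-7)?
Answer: -21358/7 ≈ -3051.1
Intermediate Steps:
N(d) = 36/d (N(d) = -(-36)/d = 36/d)
(-1947 - 1099) + N(-7) = (-1947 - 1099) + 36/(-7) = -3046 + 36*(-⅐) = -3046 - 36/7 = -21358/7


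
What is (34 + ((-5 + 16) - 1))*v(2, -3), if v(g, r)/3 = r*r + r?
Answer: 792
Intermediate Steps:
v(g, r) = 3*r + 3*r² (v(g, r) = 3*(r*r + r) = 3*(r² + r) = 3*(r + r²) = 3*r + 3*r²)
(34 + ((-5 + 16) - 1))*v(2, -3) = (34 + ((-5 + 16) - 1))*(3*(-3)*(1 - 3)) = (34 + (11 - 1))*(3*(-3)*(-2)) = (34 + 10)*18 = 44*18 = 792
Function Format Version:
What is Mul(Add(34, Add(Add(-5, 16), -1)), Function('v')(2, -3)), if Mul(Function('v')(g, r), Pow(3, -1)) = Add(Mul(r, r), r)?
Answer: 792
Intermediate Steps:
Function('v')(g, r) = Add(Mul(3, r), Mul(3, Pow(r, 2))) (Function('v')(g, r) = Mul(3, Add(Mul(r, r), r)) = Mul(3, Add(Pow(r, 2), r)) = Mul(3, Add(r, Pow(r, 2))) = Add(Mul(3, r), Mul(3, Pow(r, 2))))
Mul(Add(34, Add(Add(-5, 16), -1)), Function('v')(2, -3)) = Mul(Add(34, Add(Add(-5, 16), -1)), Mul(3, -3, Add(1, -3))) = Mul(Add(34, Add(11, -1)), Mul(3, -3, -2)) = Mul(Add(34, 10), 18) = Mul(44, 18) = 792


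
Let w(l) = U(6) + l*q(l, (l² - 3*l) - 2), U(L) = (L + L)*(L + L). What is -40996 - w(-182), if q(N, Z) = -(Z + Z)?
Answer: -12296292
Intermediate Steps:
q(N, Z) = -2*Z
U(L) = 4*L² (U(L) = (2*L)*(2*L) = 4*L²)
w(l) = 144 + l*(4 - 2*l² + 6*l) (w(l) = 4*6² + l*(-2*((l² - 3*l) - 2)) = 4*36 + l*(-2*(-2 + l² - 3*l)) = 144 + l*(4 - 2*l² + 6*l))
-40996 - w(-182) = -40996 - (144 + 2*(-182)*(2 - 1*(-182)² + 3*(-182))) = -40996 - (144 + 2*(-182)*(2 - 1*33124 - 546)) = -40996 - (144 + 2*(-182)*(2 - 33124 - 546)) = -40996 - (144 + 2*(-182)*(-33668)) = -40996 - (144 + 12255152) = -40996 - 1*12255296 = -40996 - 12255296 = -12296292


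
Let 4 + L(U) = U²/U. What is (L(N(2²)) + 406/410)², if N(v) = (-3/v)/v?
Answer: 109977169/10758400 ≈ 10.222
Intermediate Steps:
N(v) = -3/v²
L(U) = -4 + U (L(U) = -4 + U²/U = -4 + U)
(L(N(2²)) + 406/410)² = ((-4 - 3/(2²)²) + 406/410)² = ((-4 - 3/4²) + 406*(1/410))² = ((-4 - 3*1/16) + 203/205)² = ((-4 - 3/16) + 203/205)² = (-67/16 + 203/205)² = (-10487/3280)² = 109977169/10758400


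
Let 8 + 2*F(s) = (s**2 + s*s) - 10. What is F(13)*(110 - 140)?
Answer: -4800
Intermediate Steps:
F(s) = -9 + s**2 (F(s) = -4 + ((s**2 + s*s) - 10)/2 = -4 + ((s**2 + s**2) - 10)/2 = -4 + (2*s**2 - 10)/2 = -4 + (-10 + 2*s**2)/2 = -4 + (-5 + s**2) = -9 + s**2)
F(13)*(110 - 140) = (-9 + 13**2)*(110 - 140) = (-9 + 169)*(-30) = 160*(-30) = -4800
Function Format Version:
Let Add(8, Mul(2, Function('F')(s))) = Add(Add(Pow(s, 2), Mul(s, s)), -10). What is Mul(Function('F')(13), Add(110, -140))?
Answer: -4800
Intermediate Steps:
Function('F')(s) = Add(-9, Pow(s, 2)) (Function('F')(s) = Add(-4, Mul(Rational(1, 2), Add(Add(Pow(s, 2), Mul(s, s)), -10))) = Add(-4, Mul(Rational(1, 2), Add(Add(Pow(s, 2), Pow(s, 2)), -10))) = Add(-4, Mul(Rational(1, 2), Add(Mul(2, Pow(s, 2)), -10))) = Add(-4, Mul(Rational(1, 2), Add(-10, Mul(2, Pow(s, 2))))) = Add(-4, Add(-5, Pow(s, 2))) = Add(-9, Pow(s, 2)))
Mul(Function('F')(13), Add(110, -140)) = Mul(Add(-9, Pow(13, 2)), Add(110, -140)) = Mul(Add(-9, 169), -30) = Mul(160, -30) = -4800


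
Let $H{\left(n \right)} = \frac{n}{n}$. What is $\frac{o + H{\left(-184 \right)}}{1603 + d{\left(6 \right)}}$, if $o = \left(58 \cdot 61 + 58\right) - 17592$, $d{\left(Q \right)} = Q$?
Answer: $- \frac{13995}{1609} \approx -8.698$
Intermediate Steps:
$H{\left(n \right)} = 1$
$o = -13996$ ($o = \left(3538 + 58\right) - 17592 = 3596 - 17592 = -13996$)
$\frac{o + H{\left(-184 \right)}}{1603 + d{\left(6 \right)}} = \frac{-13996 + 1}{1603 + 6} = - \frac{13995}{1609}$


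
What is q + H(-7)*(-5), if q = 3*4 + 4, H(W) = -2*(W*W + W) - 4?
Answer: 456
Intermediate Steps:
H(W) = -4 - 2*W - 2*W² (H(W) = -2*(W² + W) - 4 = -2*(W + W²) - 4 = (-2*W - 2*W²) - 4 = -4 - 2*W - 2*W²)
q = 16 (q = 12 + 4 = 16)
q + H(-7)*(-5) = 16 + (-4 - 2*(-7) - 2*(-7)²)*(-5) = 16 + (-4 + 14 - 2*49)*(-5) = 16 + (-4 + 14 - 98)*(-5) = 16 - 88*(-5) = 16 + 440 = 456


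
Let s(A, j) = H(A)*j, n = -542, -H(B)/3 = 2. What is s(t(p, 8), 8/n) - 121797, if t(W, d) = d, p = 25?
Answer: -33006963/271 ≈ -1.2180e+5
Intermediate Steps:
H(B) = -6 (H(B) = -3*2 = -6)
s(A, j) = -6*j
s(t(p, 8), 8/n) - 121797 = -48/(-542) - 121797 = -48*(-1)/542 - 121797 = -6*(-4/271) - 121797 = 24/271 - 121797 = -33006963/271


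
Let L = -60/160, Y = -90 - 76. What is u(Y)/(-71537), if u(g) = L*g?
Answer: -249/286148 ≈ -0.00087018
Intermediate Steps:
Y = -166
L = -3/8 (L = -60*1/160 = -3/8 ≈ -0.37500)
u(g) = -3*g/8
u(Y)/(-71537) = -3/8*(-166)/(-71537) = (249/4)*(-1/71537) = -249/286148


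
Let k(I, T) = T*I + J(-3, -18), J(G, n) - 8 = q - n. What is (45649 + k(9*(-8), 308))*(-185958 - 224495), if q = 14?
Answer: -9650981389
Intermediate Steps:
J(G, n) = 22 - n (J(G, n) = 8 + (14 - n) = 22 - n)
k(I, T) = 40 + I*T (k(I, T) = T*I + (22 - 1*(-18)) = I*T + (22 + 18) = I*T + 40 = 40 + I*T)
(45649 + k(9*(-8), 308))*(-185958 - 224495) = (45649 + (40 + (9*(-8))*308))*(-185958 - 224495) = (45649 + (40 - 72*308))*(-410453) = (45649 + (40 - 22176))*(-410453) = (45649 - 22136)*(-410453) = 23513*(-410453) = -9650981389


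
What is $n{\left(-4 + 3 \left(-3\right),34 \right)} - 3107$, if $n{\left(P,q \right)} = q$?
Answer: $-3073$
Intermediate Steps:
$n{\left(-4 + 3 \left(-3\right),34 \right)} - 3107 = 34 - 3107 = -3073$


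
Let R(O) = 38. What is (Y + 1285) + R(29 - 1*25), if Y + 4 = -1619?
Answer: -300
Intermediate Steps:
Y = -1623 (Y = -4 - 1619 = -1623)
(Y + 1285) + R(29 - 1*25) = (-1623 + 1285) + 38 = -338 + 38 = -300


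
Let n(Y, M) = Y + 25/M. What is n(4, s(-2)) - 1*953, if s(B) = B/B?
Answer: -924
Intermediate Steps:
s(B) = 1
n(4, s(-2)) - 1*953 = (4 + 25/1) - 1*953 = (4 + 25*1) - 953 = (4 + 25) - 953 = 29 - 953 = -924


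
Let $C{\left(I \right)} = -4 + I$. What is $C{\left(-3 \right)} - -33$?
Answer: $26$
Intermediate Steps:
$C{\left(-3 \right)} - -33 = \left(-4 - 3\right) - -33 = -7 + 33 = 26$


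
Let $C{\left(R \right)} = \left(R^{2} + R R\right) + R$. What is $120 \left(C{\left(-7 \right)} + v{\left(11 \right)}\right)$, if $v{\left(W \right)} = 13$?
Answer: $12480$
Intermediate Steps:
$C{\left(R \right)} = R + 2 R^{2}$ ($C{\left(R \right)} = \left(R^{2} + R^{2}\right) + R = 2 R^{2} + R = R + 2 R^{2}$)
$120 \left(C{\left(-7 \right)} + v{\left(11 \right)}\right) = 120 \left(- 7 \left(1 + 2 \left(-7\right)\right) + 13\right) = 120 \left(- 7 \left(1 - 14\right) + 13\right) = 120 \left(\left(-7\right) \left(-13\right) + 13\right) = 120 \left(91 + 13\right) = 120 \cdot 104 = 12480$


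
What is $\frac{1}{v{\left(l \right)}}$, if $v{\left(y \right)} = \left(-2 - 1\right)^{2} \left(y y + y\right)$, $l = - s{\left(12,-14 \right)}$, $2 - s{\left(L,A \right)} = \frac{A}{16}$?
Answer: $\frac{64}{3105} \approx 0.020612$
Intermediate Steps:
$s{\left(L,A \right)} = 2 - \frac{A}{16}$
$l = - \frac{23}{8}$ ($l = - (2 - - \frac{7}{8}) = - (2 + \frac{7}{8}) = \left(-1\right) \frac{23}{8} = - \frac{23}{8} \approx -2.875$)
$v{\left(y \right)} = 9 y + 9 y^{2}$ ($v{\left(y \right)} = \left(-3\right)^{2} \left(y^{2} + y\right) = 9 \left(y + y^{2}\right) = 9 y + 9 y^{2}$)
$\frac{1}{v{\left(l \right)}} = \frac{1}{9 \left(- \frac{23}{8}\right) \left(1 - \frac{23}{8}\right)} = \frac{1}{9 \left(- \frac{23}{8}\right) \left(- \frac{15}{8}\right)} = \frac{1}{\frac{3105}{64}} = \frac{64}{3105}$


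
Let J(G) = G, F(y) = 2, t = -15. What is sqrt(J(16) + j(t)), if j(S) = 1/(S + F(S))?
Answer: 3*sqrt(299)/13 ≈ 3.9904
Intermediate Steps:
j(S) = 1/(2 + S) (j(S) = 1/(S + 2) = 1/(2 + S))
sqrt(J(16) + j(t)) = sqrt(16 + 1/(2 - 15)) = sqrt(16 + 1/(-13)) = sqrt(16 - 1/13) = sqrt(207/13) = 3*sqrt(299)/13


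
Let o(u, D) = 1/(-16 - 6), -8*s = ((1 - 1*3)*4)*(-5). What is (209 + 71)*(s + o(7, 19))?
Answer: -15540/11 ≈ -1412.7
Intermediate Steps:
s = -5 (s = -(1 - 1*3)*4*(-5)/8 = -(1 - 3)*4*(-5)/8 = -(-2*4)*(-5)/8 = -(-1)*(-5) = -⅛*40 = -5)
o(u, D) = -1/22 (o(u, D) = 1/(-22) = -1/22)
(209 + 71)*(s + o(7, 19)) = (209 + 71)*(-5 - 1/22) = 280*(-111/22) = -15540/11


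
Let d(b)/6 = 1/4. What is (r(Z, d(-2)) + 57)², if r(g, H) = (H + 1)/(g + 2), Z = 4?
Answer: 474721/144 ≈ 3296.7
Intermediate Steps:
d(b) = 3/2 (d(b) = 6/4 = 6*(¼) = 3/2)
r(g, H) = (1 + H)/(2 + g)
(r(Z, d(-2)) + 57)² = ((1 + 3/2)/(2 + 4) + 57)² = ((5/2)/6 + 57)² = ((⅙)*(5/2) + 57)² = (5/12 + 57)² = (689/12)² = 474721/144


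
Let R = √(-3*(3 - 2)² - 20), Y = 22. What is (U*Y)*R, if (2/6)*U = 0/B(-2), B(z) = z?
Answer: 0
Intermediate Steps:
U = 0 (U = 3*(0/(-2)) = 3*(0*(-½)) = 3*0 = 0)
R = I*√23 (R = √(-3*1² - 20) = √(-3*1 - 20) = √(-3 - 20) = √(-23) = I*√23 ≈ 4.7958*I)
(U*Y)*R = (0*22)*(I*√23) = 0*(I*√23) = 0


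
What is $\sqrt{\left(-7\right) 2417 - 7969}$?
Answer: $2 i \sqrt{6222} \approx 157.76 i$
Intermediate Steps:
$\sqrt{\left(-7\right) 2417 - 7969} = \sqrt{-16919 - 7969} = \sqrt{-24888} = 2 i \sqrt{6222}$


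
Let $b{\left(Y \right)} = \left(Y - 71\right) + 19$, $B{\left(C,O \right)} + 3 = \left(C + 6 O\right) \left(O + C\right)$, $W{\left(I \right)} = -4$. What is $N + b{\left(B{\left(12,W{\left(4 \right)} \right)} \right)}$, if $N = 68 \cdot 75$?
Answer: $4949$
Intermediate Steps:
$B{\left(C,O \right)} = -3 + \left(C + O\right) \left(C + 6 O\right)$ ($B{\left(C,O \right)} = -3 + \left(C + 6 O\right) \left(O + C\right) = -3 + \left(C + 6 O\right) \left(C + O\right) = -3 + \left(C + O\right) \left(C + 6 O\right)$)
$b{\left(Y \right)} = -52 + Y$ ($b{\left(Y \right)} = \left(-71 + Y\right) + 19 = -52 + Y$)
$N = 5100$
$N + b{\left(B{\left(12,W{\left(4 \right)} \right)} \right)} = 5100 + \left(-52 + \left(-3 + 12^{2} + 6 \left(-4\right)^{2} + 7 \cdot 12 \left(-4\right)\right)\right) = 5100 + \left(-52 + \left(-3 + 144 + 6 \cdot 16 - 336\right)\right) = 5100 + \left(-52 + \left(-3 + 144 + 96 - 336\right)\right) = 5100 - 151 = 4949$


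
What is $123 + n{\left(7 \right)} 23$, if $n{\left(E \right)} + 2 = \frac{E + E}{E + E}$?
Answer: $100$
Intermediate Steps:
$n{\left(E \right)} = -1$ ($n{\left(E \right)} = -2 + \frac{E + E}{E + E} = -2 + \frac{2 E}{2 E} = -2 + 2 E \frac{1}{2 E} = -2 + 1 = -1$)
$123 + n{\left(7 \right)} 23 = 123 - 23 = 100$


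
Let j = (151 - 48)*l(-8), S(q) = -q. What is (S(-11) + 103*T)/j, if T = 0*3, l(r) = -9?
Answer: -11/927 ≈ -0.011866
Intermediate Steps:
T = 0
j = -927 (j = (151 - 48)*(-9) = 103*(-9) = -927)
(S(-11) + 103*T)/j = (-1*(-11) + 103*0)/(-927) = (11 + 0)*(-1/927) = 11*(-1/927) = -11/927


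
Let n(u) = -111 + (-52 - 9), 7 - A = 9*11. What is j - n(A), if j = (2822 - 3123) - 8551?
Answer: -8680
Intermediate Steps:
j = -8852 (j = -301 - 8551 = -8852)
A = -92 (A = 7 - 9*11 = 7 - 1*99 = 7 - 99 = -92)
n(u) = -172 (n(u) = -111 - 61 = -172)
j - n(A) = -8852 - 1*(-172) = -8852 + 172 = -8680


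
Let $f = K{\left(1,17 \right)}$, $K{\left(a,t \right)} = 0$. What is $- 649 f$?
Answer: $0$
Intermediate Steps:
$f = 0$
$- 649 f = \left(-649\right) 0 = 0$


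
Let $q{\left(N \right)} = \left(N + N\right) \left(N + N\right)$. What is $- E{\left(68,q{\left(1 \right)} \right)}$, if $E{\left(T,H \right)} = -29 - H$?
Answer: $33$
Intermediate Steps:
$q{\left(N \right)} = 4 N^{2}$ ($q{\left(N \right)} = 2 N 2 N = 4 N^{2}$)
$- E{\left(68,q{\left(1 \right)} \right)} = - (-29 - 4 \cdot 1^{2}) = - (-29 - 4 \cdot 1) = - (-29 - 4) = \left(-1\right) \left(-33\right) = 33$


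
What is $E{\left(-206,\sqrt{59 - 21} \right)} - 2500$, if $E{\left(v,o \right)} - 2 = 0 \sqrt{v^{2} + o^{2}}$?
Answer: $-2498$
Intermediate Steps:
$E{\left(v,o \right)} = 2$ ($E{\left(v,o \right)} = 2 + 0 \sqrt{v^{2} + o^{2}} = 2 + 0 \sqrt{o^{2} + v^{2}} = 2 + 0 = 2$)
$E{\left(-206,\sqrt{59 - 21} \right)} - 2500 = 2 - 2500 = -2498$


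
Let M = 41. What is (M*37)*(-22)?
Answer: -33374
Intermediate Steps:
(M*37)*(-22) = (41*37)*(-22) = 1517*(-22) = -33374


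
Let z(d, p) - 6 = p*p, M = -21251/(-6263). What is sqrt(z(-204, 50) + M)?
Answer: sqrt(98431368527)/6263 ≈ 50.094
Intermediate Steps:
M = 21251/6263 (M = -21251*(-1/6263) = 21251/6263 ≈ 3.3931)
z(d, p) = 6 + p**2 (z(d, p) = 6 + p*p = 6 + p**2)
sqrt(z(-204, 50) + M) = sqrt((6 + 50**2) + 21251/6263) = sqrt((6 + 2500) + 21251/6263) = sqrt(2506 + 21251/6263) = sqrt(15716329/6263) = sqrt(98431368527)/6263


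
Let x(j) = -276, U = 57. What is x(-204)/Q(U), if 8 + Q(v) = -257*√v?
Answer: -2208/3764729 + 70932*√57/3764729 ≈ 0.14166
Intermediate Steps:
Q(v) = -8 - 257*√v
x(-204)/Q(U) = -276/(-8 - 257*√57)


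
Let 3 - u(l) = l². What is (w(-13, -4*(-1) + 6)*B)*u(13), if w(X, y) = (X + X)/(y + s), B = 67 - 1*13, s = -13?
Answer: -77688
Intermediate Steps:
B = 54 (B = 67 - 13 = 54)
w(X, y) = 2*X/(-13 + y) (w(X, y) = (X + X)/(y - 13) = (2*X)/(-13 + y) = 2*X/(-13 + y))
u(l) = 3 - l²
(w(-13, -4*(-1) + 6)*B)*u(13) = ((2*(-13)/(-13 + (-4*(-1) + 6)))*54)*(3 - 1*13²) = ((2*(-13)/(-13 + (4 + 6)))*54)*(3 - 1*169) = ((2*(-13)/(-13 + 10))*54)*(3 - 169) = ((2*(-13)/(-3))*54)*(-166) = ((2*(-13)*(-⅓))*54)*(-166) = ((26/3)*54)*(-166) = 468*(-166) = -77688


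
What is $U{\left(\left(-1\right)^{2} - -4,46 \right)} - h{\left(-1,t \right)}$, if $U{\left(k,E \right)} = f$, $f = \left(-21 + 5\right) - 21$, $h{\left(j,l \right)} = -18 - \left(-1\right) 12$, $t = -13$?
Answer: $-31$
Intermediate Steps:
$h{\left(j,l \right)} = -6$ ($h{\left(j,l \right)} = -18 - -12 = -18 + 12 = -6$)
$f = -37$ ($f = -16 - 21 = -37$)
$U{\left(k,E \right)} = -37$
$U{\left(\left(-1\right)^{2} - -4,46 \right)} - h{\left(-1,t \right)} = -37 - -6 = -37 + 6 = -31$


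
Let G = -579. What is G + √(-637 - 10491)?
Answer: -579 + 2*I*√2782 ≈ -579.0 + 105.49*I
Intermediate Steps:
G + √(-637 - 10491) = -579 + √(-637 - 10491) = -579 + √(-11128) = -579 + 2*I*√2782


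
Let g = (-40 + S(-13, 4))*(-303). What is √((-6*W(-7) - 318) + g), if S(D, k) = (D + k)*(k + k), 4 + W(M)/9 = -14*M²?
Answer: √70878 ≈ 266.23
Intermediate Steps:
W(M) = -36 - 126*M² (W(M) = -36 + 9*(-14*M²) = -36 - 126*M²)
S(D, k) = 2*k*(D + k) (S(D, k) = (D + k)*(2*k) = 2*k*(D + k))
g = 33936 (g = (-40 + 2*4*(-13 + 4))*(-303) = (-40 + 2*4*(-9))*(-303) = (-40 - 72)*(-303) = -112*(-303) = 33936)
√((-6*W(-7) - 318) + g) = √((-6*(-36 - 126*(-7)²) - 318) + 33936) = √((-6*(-36 - 126*49) - 318) + 33936) = √((-6*(-36 - 6174) - 318) + 33936) = √((-6*(-6210) - 318) + 33936) = √((37260 - 318) + 33936) = √(36942 + 33936) = √70878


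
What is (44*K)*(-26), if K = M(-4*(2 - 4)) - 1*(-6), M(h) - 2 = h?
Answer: -18304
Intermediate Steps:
M(h) = 2 + h
K = 16 (K = (2 - 4*(2 - 4)) - 1*(-6) = (2 - 4*(-2)) + 6 = (2 + 8) + 6 = 10 + 6 = 16)
(44*K)*(-26) = (44*16)*(-26) = 704*(-26) = -18304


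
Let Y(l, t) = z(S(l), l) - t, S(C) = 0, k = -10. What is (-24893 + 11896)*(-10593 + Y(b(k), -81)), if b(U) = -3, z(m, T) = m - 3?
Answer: 136663455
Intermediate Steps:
z(m, T) = -3 + m
Y(l, t) = -3 - t (Y(l, t) = (-3 + 0) - t = -3 - t)
(-24893 + 11896)*(-10593 + Y(b(k), -81)) = (-24893 + 11896)*(-10593 + (-3 - 1*(-81))) = -12997*(-10593 + (-3 + 81)) = -12997*(-10593 + 78) = -12997*(-10515) = 136663455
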